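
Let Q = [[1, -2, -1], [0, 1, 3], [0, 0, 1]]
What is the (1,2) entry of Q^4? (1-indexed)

-8

Q = I + N where N = [[0, -2, -1], [0, 0, 3], [0, 0, 0]] is strictly upper-triangular, so N^3 = 0.
(I + N)^4 = I + 4·N + 6·N^2 = [[1, -8, -40], [0, 1, 12], [0, 0, 1]].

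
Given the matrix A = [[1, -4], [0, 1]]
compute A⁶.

[[1, -24], [0, 1]]

A = I + N where N = [[0, -4], [0, 0]] is strictly upper-triangular, so N² = 0.
(I + N)⁶ = I + 6·N = [[1, -24], [0, 1]].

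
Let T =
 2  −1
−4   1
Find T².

[[8, −3], [−12, 5]]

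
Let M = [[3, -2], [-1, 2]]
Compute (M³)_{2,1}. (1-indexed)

-21

M² = [[11, -10], [-5, 6]]
M³ = [[43, -42], [-21, 22]]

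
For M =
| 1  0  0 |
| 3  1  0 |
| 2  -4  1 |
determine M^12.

M = I + N where N = [[0, 0, 0], [3, 0, 0], [2, -4, 0]] is strictly lower-triangular, so N^3 = 0.
(I + N)^12 = I + 12·N + 66·N^2 = [[1, 0, 0], [36, 1, 0], [-768, -48, 1]].

[[1, 0, 0], [36, 1, 0], [-768, -48, 1]]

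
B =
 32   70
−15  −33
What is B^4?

tr B = −1 and det B = −6, so the characteristic polynomial is λ² − (−1)λ + (−6) with roots 2 and −3.
Eigenvectors give P = [[7, −2], [−3, 1]] with P⁻¹ = [[1, 2], [3, 7]], and B = P·diag(2, −3)·P⁻¹.
Then B^4 = P·diag(16, 81)·P⁻¹ = [[112, −162], [−48, 81]] · [[1, 2], [3, 7]] = [[−374, −910], [195, 471]].

[[−374, −910], [195, 471]]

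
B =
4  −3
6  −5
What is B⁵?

[[34, −33], [66, −65]]

tr B = −1 and det B = −2, so the characteristic polynomial is λ² − (−1)λ + (−2) with roots −2 and 1.
Eigenvectors give P = [[−1, 1], [−2, 1]] with P⁻¹ = [[1, −1], [2, −1]], and B = P·diag(−2, 1)·P⁻¹.
Then B⁵ = P·diag(−32, 1)·P⁻¹ = [[32, 1], [64, 1]] · [[1, −1], [2, −1]] = [[34, −33], [66, −65]].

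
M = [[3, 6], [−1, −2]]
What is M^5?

M² = M (a projection; rank 1, trace 1), so M^5 = M.

[[3, 6], [−1, −2]]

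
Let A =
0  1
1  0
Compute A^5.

A² = I (check: tr A = 0 and det A = -1), so A^5 = A since 5 is odd.

[[0, 1], [1, 0]]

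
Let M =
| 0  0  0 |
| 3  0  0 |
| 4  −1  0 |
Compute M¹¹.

M is strictly triangular, hence nilpotent: M³ = 0, so M¹¹ = 0.

[[0, 0, 0], [0, 0, 0], [0, 0, 0]]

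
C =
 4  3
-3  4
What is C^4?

C^2 = [[7, 24], [-24, 7]]
C^3 = [[-44, 117], [-117, -44]]
C^4 = [[-527, 336], [-336, -527]]

[[-527, 336], [-336, -527]]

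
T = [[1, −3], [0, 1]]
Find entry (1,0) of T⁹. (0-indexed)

T = I + N where N = [[0, −3], [0, 0]] is strictly upper-triangular, so N² = 0.
(I + N)⁹ = I + 9·N = [[1, −27], [0, 1]].

0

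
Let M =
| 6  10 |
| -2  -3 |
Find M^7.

tr M = 3 and det M = 2, so the characteristic polynomial is λ² − (3)λ + (2) with roots 2 and 1.
Eigenvectors give P = [[5, -2], [-2, 1]] with P⁻¹ = [[1, 2], [2, 5]], and M = P·diag(2, 1)·P⁻¹.
Then M^7 = P·diag(128, 1)·P⁻¹ = [[640, -2], [-256, 1]] · [[1, 2], [2, 5]] = [[636, 1270], [-254, -507]].

[[636, 1270], [-254, -507]]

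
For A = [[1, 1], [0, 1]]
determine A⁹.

A = I + N where N = [[0, 1], [0, 0]] is strictly upper-triangular, so N² = 0.
(I + N)⁹ = I + 9·N = [[1, 9], [0, 1]].

[[1, 9], [0, 1]]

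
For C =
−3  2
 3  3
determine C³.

C² = [[15, 0], [0, 15]]
C³ = [[−45, 30], [45, 45]]

[[−45, 30], [45, 45]]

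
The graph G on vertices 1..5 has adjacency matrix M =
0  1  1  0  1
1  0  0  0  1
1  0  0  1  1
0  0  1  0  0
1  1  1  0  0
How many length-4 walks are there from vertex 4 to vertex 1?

The number of length-4 walks from vertex 4 to vertex 1 is entry (4,1) of M⁴, where M is the adjacency matrix.
M² = [[3, 1, 1, 1, 2], [1, 2, 2, 0, 1], [1, 2, 3, 0, 1], [1, 0, 0, 1, 1], [2, 1, 1, 1, 3]]
M³ = [[4, 5, 6, 1, 5], [5, 2, 2, 2, 5], [6, 2, 2, 3, 6], [1, 2, 3, 0, 1], [5, 5, 6, 1, 4]]
M⁴ = [[16, 9, 10, 6, 15], [9, 10, 12, 2, 9], [10, 12, 15, 2, 10], [6, 2, 2, 3, 6], [15, 9, 10, 6, 16]]

6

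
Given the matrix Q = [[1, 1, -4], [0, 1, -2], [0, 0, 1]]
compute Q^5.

[[1, 5, -40], [0, 1, -10], [0, 0, 1]]

Q = I + N where N = [[0, 1, -4], [0, 0, -2], [0, 0, 0]] is strictly upper-triangular, so N^3 = 0.
(I + N)^5 = I + 5·N + 10·N^2 = [[1, 5, -40], [0, 1, -10], [0, 0, 1]].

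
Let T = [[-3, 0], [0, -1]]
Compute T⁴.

T² = [[9, 0], [0, 1]]
T³ = [[-27, 0], [0, -1]]
T⁴ = [[81, 0], [0, 1]]

[[81, 0], [0, 1]]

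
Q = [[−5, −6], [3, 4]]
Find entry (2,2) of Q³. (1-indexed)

10

tr Q = −1 and det Q = −2, so the characteristic polynomial is λ² − (−1)λ + (−2) with roots 1 and −2.
Eigenvectors give P = [[−1, 2], [1, −1]] with P⁻¹ = [[1, 2], [1, 1]], and Q = P·diag(1, −2)·P⁻¹.
Then Q³ = P·diag(1, −8)·P⁻¹ = [[−1, −16], [1, 8]] · [[1, 2], [1, 1]] = [[−17, −18], [9, 10]].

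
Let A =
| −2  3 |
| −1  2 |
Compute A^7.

[[−2, 3], [−1, 2]]

A² = I (check: tr A = 0 and det A = −1), so A^7 = A since 7 is odd.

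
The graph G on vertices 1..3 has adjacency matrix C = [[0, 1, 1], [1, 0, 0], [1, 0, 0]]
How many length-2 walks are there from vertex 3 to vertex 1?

The number of length-2 walks from vertex 3 to vertex 1 is entry (3,1) of C², where C is the adjacency matrix.
C² = [[2, 0, 0], [0, 1, 1], [0, 1, 1]]

0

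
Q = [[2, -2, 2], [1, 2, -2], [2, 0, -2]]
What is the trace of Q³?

8

Q² = [[6, -8, 4], [0, 2, 2], [0, -4, 8]]
Q³ = [[12, -28, 20], [6, 4, -8], [12, -8, -8]]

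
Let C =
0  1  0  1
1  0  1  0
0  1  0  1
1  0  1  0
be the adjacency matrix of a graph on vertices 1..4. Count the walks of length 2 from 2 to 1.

The number of length-2 walks from vertex 2 to vertex 1 is entry (2,1) of C², where C is the adjacency matrix.
C² = [[2, 0, 2, 0], [0, 2, 0, 2], [2, 0, 2, 0], [0, 2, 0, 2]]

0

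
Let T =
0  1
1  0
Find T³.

[[0, 1], [1, 0]]

T² = I (check: tr T = 0 and det T = −1), so T³ = T since 3 is odd.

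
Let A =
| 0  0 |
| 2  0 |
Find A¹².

A is strictly triangular, hence nilpotent: A² = 0, so A¹² = 0.

[[0, 0], [0, 0]]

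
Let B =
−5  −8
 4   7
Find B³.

tr B = 2 and det B = −3, so the characteristic polynomial is λ² − (2)λ + (−3) with roots −1 and 3.
Eigenvectors give P = [[−2, 1], [1, −1]] with P⁻¹ = [[−1, −1], [−1, −2]], and B = P·diag(−1, 3)·P⁻¹.
Then B³ = P·diag(−1, 27)·P⁻¹ = [[2, 27], [−1, −27]] · [[−1, −1], [−1, −2]] = [[−29, −56], [28, 55]].

[[−29, −56], [28, 55]]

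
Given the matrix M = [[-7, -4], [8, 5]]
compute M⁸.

tr M = -2 and det M = -3, so the characteristic polynomial is λ² − (-2)λ + (-3) with roots -3 and 1.
Eigenvectors give P = [[-1, -1], [1, 2]] with P⁻¹ = [[-2, -1], [1, 1]], and M = P·diag(-3, 1)·P⁻¹.
Then M⁸ = P·diag(6561, 1)·P⁻¹ = [[-6561, -1], [6561, 2]] · [[-2, -1], [1, 1]] = [[13121, 6560], [-13120, -6559]].

[[13121, 6560], [-13120, -6559]]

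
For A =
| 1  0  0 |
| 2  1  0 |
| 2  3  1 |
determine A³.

A = I + N where N = [[0, 0, 0], [2, 0, 0], [2, 3, 0]] is strictly lower-triangular, so N³ = 0.
(I + N)³ = I + 3·N + 3·N² = [[1, 0, 0], [6, 1, 0], [24, 9, 1]].

[[1, 0, 0], [6, 1, 0], [24, 9, 1]]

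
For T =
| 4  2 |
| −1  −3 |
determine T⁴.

[[194, 42], [−21, 47]]

T² = [[14, 2], [−1, 7]]
T³ = [[54, 22], [−11, −23]]
T⁴ = [[194, 42], [−21, 47]]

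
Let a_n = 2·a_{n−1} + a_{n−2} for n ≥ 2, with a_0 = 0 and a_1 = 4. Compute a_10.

With companion matrix T = [[2, 1], [1, 0]], [a_n, a_{n−1}]ᵀ = T·[a_{n−1}, a_{n−2}]ᵀ, so [a_10, a_9]ᵀ = T^9·[a_1, a_0]ᵀ.
T^9 = [[2378, 985], [985, 408]], giving [a_10, a_9]ᵀ = [[9512], [3940]].

9512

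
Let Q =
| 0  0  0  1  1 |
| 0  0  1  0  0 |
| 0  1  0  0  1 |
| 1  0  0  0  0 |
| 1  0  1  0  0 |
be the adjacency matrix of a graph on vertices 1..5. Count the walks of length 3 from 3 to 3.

0

The number of length-3 walks from vertex 3 to vertex 3 is entry (3,3) of Q³, where Q is the adjacency matrix.
Q² = [[2, 0, 1, 0, 0], [0, 1, 0, 0, 1], [1, 0, 2, 0, 0], [0, 0, 0, 1, 1], [0, 1, 0, 1, 2]]
Q³ = [[0, 1, 0, 2, 3], [1, 0, 2, 0, 0], [0, 2, 0, 1, 3], [2, 0, 1, 0, 0], [3, 0, 3, 0, 0]]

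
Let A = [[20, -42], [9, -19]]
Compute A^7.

tr A = 1 and det A = -2, so the characteristic polynomial is λ² − (1)λ + (-2) with roots 2 and -1.
Eigenvectors give P = [[-7, -2], [-3, -1]] with P⁻¹ = [[-1, 2], [3, -7]], and A = P·diag(2, -1)·P⁻¹.
Then A^7 = P·diag(128, -1)·P⁻¹ = [[-896, 2], [-384, 1]] · [[-1, 2], [3, -7]] = [[902, -1806], [387, -775]].

[[902, -1806], [387, -775]]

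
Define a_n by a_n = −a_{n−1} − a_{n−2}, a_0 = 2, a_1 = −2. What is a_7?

−2

With companion matrix M = [[−1, −1], [1, 0]], [a_n, a_{n−1}]ᵀ = M·[a_{n−1}, a_{n−2}]ᵀ, so [a_7, a_6]ᵀ = M⁶·[a_1, a_0]ᵀ.
M⁶ = [[1, 0], [0, 1]], giving [a_7, a_6]ᵀ = [[−2], [2]].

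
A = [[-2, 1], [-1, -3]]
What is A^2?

[[3, -5], [5, 8]]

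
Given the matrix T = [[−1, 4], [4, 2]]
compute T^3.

T^2 = [[17, 4], [4, 20]]
T^3 = [[−1, 76], [76, 56]]

[[−1, 76], [76, 56]]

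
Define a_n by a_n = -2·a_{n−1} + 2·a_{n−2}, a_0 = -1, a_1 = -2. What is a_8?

With companion matrix C = [[-2, 2], [1, 0]], [a_n, a_{n−1}]ᵀ = C·[a_{n−1}, a_{n−2}]ᵀ, so [a_8, a_7]ᵀ = C⁷·[a_1, a_0]ᵀ.
C⁷ = [[-896, 656], [328, -240]], giving [a_8, a_7]ᵀ = [[1136], [-416]].

1136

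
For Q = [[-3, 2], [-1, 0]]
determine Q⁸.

[[511, -510], [255, -254]]

tr Q = -3 and det Q = 2, so the characteristic polynomial is λ² − (-3)λ + (2) with roots -2 and -1.
Eigenvectors give P = [[2, -1], [1, -1]] with P⁻¹ = [[1, -1], [1, -2]], and Q = P·diag(-2, -1)·P⁻¹.
Then Q⁸ = P·diag(256, 1)·P⁻¹ = [[512, -1], [256, -1]] · [[1, -1], [1, -2]] = [[511, -510], [255, -254]].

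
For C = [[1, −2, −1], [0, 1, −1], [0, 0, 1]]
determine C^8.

C = I + N where N = [[0, −2, −1], [0, 0, −1], [0, 0, 0]] is strictly upper-triangular, so N^3 = 0.
(I + N)^8 = I + 8·N + 28·N^2 = [[1, −16, 48], [0, 1, −8], [0, 0, 1]].

[[1, −16, 48], [0, 1, −8], [0, 0, 1]]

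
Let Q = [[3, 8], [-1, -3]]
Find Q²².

[[1, 0], [0, 1]]

Q² = I (check: tr Q = 0 and det Q = -1), so Q²² = I since 22 is even.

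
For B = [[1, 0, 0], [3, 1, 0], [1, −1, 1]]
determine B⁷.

[[1, 0, 0], [21, 1, 0], [−56, −7, 1]]

B = I + N where N = [[0, 0, 0], [3, 0, 0], [1, −1, 0]] is strictly lower-triangular, so N³ = 0.
(I + N)⁷ = I + 7·N + 21·N² = [[1, 0, 0], [21, 1, 0], [−56, −7, 1]].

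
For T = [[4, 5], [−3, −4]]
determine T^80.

[[1, 0], [0, 1]]

T² = I (check: tr T = 0 and det T = −1), so T^80 = I since 80 is even.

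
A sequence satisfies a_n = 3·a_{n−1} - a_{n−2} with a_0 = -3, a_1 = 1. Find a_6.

309

With companion matrix T = [[3, -1], [1, 0]], [a_n, a_{n−1}]ᵀ = T·[a_{n−1}, a_{n−2}]ᵀ, so [a_6, a_5]ᵀ = T⁵·[a_1, a_0]ᵀ.
T⁵ = [[144, -55], [55, -21]], giving [a_6, a_5]ᵀ = [[309], [118]].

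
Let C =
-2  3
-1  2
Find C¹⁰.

C² = I (check: tr C = 0 and det C = -1), so C¹⁰ = I since 10 is even.

[[1, 0], [0, 1]]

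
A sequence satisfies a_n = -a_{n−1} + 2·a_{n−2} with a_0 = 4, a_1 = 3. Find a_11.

-679

With companion matrix C = [[-1, 2], [1, 0]], [a_n, a_{n−1}]ᵀ = C·[a_{n−1}, a_{n−2}]ᵀ, so [a_11, a_10]ᵀ = C¹⁰·[a_1, a_0]ᵀ.
C¹⁰ = [[683, -682], [-341, 342]], giving [a_11, a_10]ᵀ = [[-679], [345]].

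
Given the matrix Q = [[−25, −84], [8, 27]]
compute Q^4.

tr Q = 2 and det Q = −3, so the characteristic polynomial is λ² − (2)λ + (−3) with roots −1 and 3.
Eigenvectors give P = [[−7, 3], [2, −1]] with P⁻¹ = [[−1, −3], [−2, −7]], and Q = P·diag(−1, 3)·P⁻¹.
Then Q^4 = P·diag(1, 81)·P⁻¹ = [[−7, 243], [2, −81]] · [[−1, −3], [−2, −7]] = [[−479, −1680], [160, 561]].

[[−479, −1680], [160, 561]]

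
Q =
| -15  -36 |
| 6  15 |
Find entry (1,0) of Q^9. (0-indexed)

39366

tr Q = 0 and det Q = -9, so the characteristic polynomial is λ² − (0)λ + (-9) with roots 3 and -3.
Eigenvectors give P = [[2, -3], [-1, 1]] with P⁻¹ = [[-1, -3], [-1, -2]], and Q = P·diag(3, -3)·P⁻¹.
Then Q^9 = P·diag(19683, -19683)·P⁻¹ = [[39366, 59049], [-19683, -19683]] · [[-1, -3], [-1, -2]] = [[-98415, -236196], [39366, 98415]].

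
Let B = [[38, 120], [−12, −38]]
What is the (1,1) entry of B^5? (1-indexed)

tr B = 0 and det B = −4, so the characteristic polynomial is λ² − (0)λ + (−4) with roots 2 and −2.
Eigenvectors give P = [[10, −3], [−3, 1]] with P⁻¹ = [[1, 3], [3, 10]], and B = P·diag(2, −2)·P⁻¹.
Then B^5 = P·diag(32, −32)·P⁻¹ = [[320, 96], [−96, −32]] · [[1, 3], [3, 10]] = [[608, 1920], [−192, −608]].

608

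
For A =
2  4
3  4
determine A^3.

A^2 = [[16, 24], [18, 28]]
A^3 = [[104, 160], [120, 184]]

[[104, 160], [120, 184]]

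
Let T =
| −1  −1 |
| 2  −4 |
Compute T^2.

[[−1, 5], [−10, 14]]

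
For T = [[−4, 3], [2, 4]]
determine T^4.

[[484, 0], [0, 484]]

T^2 = [[22, 0], [0, 22]]
T^3 = [[−88, 66], [44, 88]]
T^4 = [[484, 0], [0, 484]]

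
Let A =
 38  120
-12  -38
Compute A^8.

tr A = 0 and det A = -4, so the characteristic polynomial is λ² − (0)λ + (-4) with roots -2 and 2.
Eigenvectors give P = [[-3, 10], [1, -3]] with P⁻¹ = [[3, 10], [1, 3]], and A = P·diag(-2, 2)·P⁻¹.
Then A^8 = P·diag(256, 256)·P⁻¹ = [[-768, 2560], [256, -768]] · [[3, 10], [1, 3]] = [[256, 0], [0, 256]].

[[256, 0], [0, 256]]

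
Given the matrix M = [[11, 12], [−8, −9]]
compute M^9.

[[59051, 59052], [−39368, −39369]]

tr M = 2 and det M = −3, so the characteristic polynomial is λ² − (2)λ + (−3) with roots 3 and −1.
Eigenvectors give P = [[3, −1], [−2, 1]] with P⁻¹ = [[1, 1], [2, 3]], and M = P·diag(3, −1)·P⁻¹.
Then M^9 = P·diag(19683, −1)·P⁻¹ = [[59049, 1], [−39366, −1]] · [[1, 1], [2, 3]] = [[59051, 59052], [−39368, −39369]].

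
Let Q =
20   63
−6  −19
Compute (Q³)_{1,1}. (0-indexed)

−55

tr Q = 1 and det Q = −2, so the characteristic polynomial is λ² − (1)λ + (−2) with roots −1 and 2.
Eigenvectors give P = [[3, 7], [−1, −2]] with P⁻¹ = [[−2, −7], [1, 3]], and Q = P·diag(−1, 2)·P⁻¹.
Then Q³ = P·diag(−1, 8)·P⁻¹ = [[−3, 56], [1, −16]] · [[−2, −7], [1, 3]] = [[62, 189], [−18, −55]].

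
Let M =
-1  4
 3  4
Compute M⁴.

M² = [[13, 12], [9, 28]]
M³ = [[23, 100], [75, 148]]
M⁴ = [[277, 492], [369, 892]]

[[277, 492], [369, 892]]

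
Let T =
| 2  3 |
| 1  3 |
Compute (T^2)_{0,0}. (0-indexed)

7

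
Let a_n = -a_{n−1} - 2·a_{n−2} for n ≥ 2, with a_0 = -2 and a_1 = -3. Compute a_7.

-41

With companion matrix A = [[-1, -2], [1, 0]], [a_n, a_{n−1}]ᵀ = A·[a_{n−1}, a_{n−2}]ᵀ, so [a_7, a_6]ᵀ = A⁶·[a_1, a_0]ᵀ.
A⁶ = [[7, 10], [-5, 2]], giving [a_7, a_6]ᵀ = [[-41], [11]].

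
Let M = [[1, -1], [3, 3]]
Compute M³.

M² = [[-2, -4], [12, 6]]
M³ = [[-14, -10], [30, 6]]

[[-14, -10], [30, 6]]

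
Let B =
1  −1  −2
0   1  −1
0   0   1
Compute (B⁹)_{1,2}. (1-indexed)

−9

B = I + N where N = [[0, −1, −2], [0, 0, −1], [0, 0, 0]] is strictly upper-triangular, so N³ = 0.
(I + N)⁹ = I + 9·N + 36·N² = [[1, −9, 18], [0, 1, −9], [0, 0, 1]].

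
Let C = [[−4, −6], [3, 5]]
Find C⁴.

tr C = 1 and det C = −2, so the characteristic polynomial is λ² − (1)λ + (−2) with roots −1 and 2.
Eigenvectors give P = [[2, 1], [−1, −1]] with P⁻¹ = [[1, 1], [−1, −2]], and C = P·diag(−1, 2)·P⁻¹.
Then C⁴ = P·diag(1, 16)·P⁻¹ = [[2, 16], [−1, −16]] · [[1, 1], [−1, −2]] = [[−14, −30], [15, 31]].

[[−14, −30], [15, 31]]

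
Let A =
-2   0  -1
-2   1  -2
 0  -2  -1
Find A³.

A² = [[4, 2, 3], [2, 5, 2], [4, 0, 5]]
A³ = [[-12, -4, -11], [-14, 1, -14], [-8, -10, -9]]

[[-12, -4, -11], [-14, 1, -14], [-8, -10, -9]]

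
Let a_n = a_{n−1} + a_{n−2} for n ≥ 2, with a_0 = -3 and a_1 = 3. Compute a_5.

With companion matrix M = [[1, 1], [1, 0]], [a_n, a_{n−1}]ᵀ = M·[a_{n−1}, a_{n−2}]ᵀ, so [a_5, a_4]ᵀ = M⁴·[a_1, a_0]ᵀ.
M⁴ = [[5, 3], [3, 2]], giving [a_5, a_4]ᵀ = [[6], [3]].

6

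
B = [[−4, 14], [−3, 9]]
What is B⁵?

tr B = 5 and det B = 6, so the characteristic polynomial is λ² − (5)λ + (6) with roots 3 and 2.
Eigenvectors give P = [[2, −7], [1, −3]] with P⁻¹ = [[−3, 7], [−1, 2]], and B = P·diag(3, 2)·P⁻¹.
Then B⁵ = P·diag(243, 32)·P⁻¹ = [[486, −224], [243, −96]] · [[−3, 7], [−1, 2]] = [[−1234, 2954], [−633, 1509]].

[[−1234, 2954], [−633, 1509]]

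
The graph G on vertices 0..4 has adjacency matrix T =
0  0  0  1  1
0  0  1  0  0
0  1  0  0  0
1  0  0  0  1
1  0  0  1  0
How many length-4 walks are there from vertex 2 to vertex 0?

0

The number of length-4 walks from vertex 2 to vertex 0 is entry (2,0) of T^4, where T is the adjacency matrix.
T^2 = [[2, 0, 0, 1, 1], [0, 1, 0, 0, 0], [0, 0, 1, 0, 0], [1, 0, 0, 2, 1], [1, 0, 0, 1, 2]]
T^3 = [[2, 0, 0, 3, 3], [0, 0, 1, 0, 0], [0, 1, 0, 0, 0], [3, 0, 0, 2, 3], [3, 0, 0, 3, 2]]
T^4 = [[6, 0, 0, 5, 5], [0, 1, 0, 0, 0], [0, 0, 1, 0, 0], [5, 0, 0, 6, 5], [5, 0, 0, 5, 6]]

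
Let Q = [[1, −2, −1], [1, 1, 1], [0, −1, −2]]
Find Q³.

[[−4, 0, 0], [0, −4, 0], [0, 0, −4]]

Q² = [[−1, −3, −1], [2, −2, −2], [−1, 1, 3]]
Q³ = [[−4, 0, 0], [0, −4, 0], [0, 0, −4]]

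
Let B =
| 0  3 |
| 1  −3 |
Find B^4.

[[36, −135], [−45, 171]]

B^2 = [[3, −9], [−3, 12]]
B^3 = [[−9, 36], [12, −45]]
B^4 = [[36, −135], [−45, 171]]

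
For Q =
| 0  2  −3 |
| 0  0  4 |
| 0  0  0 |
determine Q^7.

Q is strictly triangular, hence nilpotent: Q^3 = 0, so Q^7 = 0.

[[0, 0, 0], [0, 0, 0], [0, 0, 0]]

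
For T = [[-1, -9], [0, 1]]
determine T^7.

T² = I (check: tr T = 0 and det T = -1), so T^7 = T since 7 is odd.

[[-1, -9], [0, 1]]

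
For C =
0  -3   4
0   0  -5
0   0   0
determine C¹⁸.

C is strictly triangular, hence nilpotent: C³ = 0, so C¹⁸ = 0.

[[0, 0, 0], [0, 0, 0], [0, 0, 0]]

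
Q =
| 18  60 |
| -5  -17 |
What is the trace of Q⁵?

211

tr Q = 1 and det Q = -6, so the characteristic polynomial is λ² − (1)λ + (-6) with roots -2 and 3.
Eigenvectors give P = [[-3, 4], [1, -1]] with P⁻¹ = [[1, 4], [1, 3]], and Q = P·diag(-2, 3)·P⁻¹.
Then Q⁵ = P·diag(-32, 243)·P⁻¹ = [[96, 972], [-32, -243]] · [[1, 4], [1, 3]] = [[1068, 3300], [-275, -857]].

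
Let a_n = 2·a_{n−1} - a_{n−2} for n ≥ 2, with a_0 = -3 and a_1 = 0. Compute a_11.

30

With companion matrix Q = [[2, -1], [1, 0]], [a_n, a_{n−1}]ᵀ = Q·[a_{n−1}, a_{n−2}]ᵀ, so [a_11, a_10]ᵀ = Q^10·[a_1, a_0]ᵀ.
Q^10 = [[11, -10], [10, -9]], giving [a_11, a_10]ᵀ = [[30], [27]].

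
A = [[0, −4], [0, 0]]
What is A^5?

[[0, 0], [0, 0]]

A is strictly triangular, hence nilpotent: A^2 = 0, so A^5 = 0.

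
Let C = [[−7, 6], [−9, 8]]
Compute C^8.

tr C = 1 and det C = −2, so the characteristic polynomial is λ² − (1)λ + (−2) with roots 2 and −1.
Eigenvectors give P = [[−2, 1], [−3, 1]] with P⁻¹ = [[1, −1], [3, −2]], and C = P·diag(2, −1)·P⁻¹.
Then C^8 = P·diag(256, 1)·P⁻¹ = [[−512, 1], [−768, 1]] · [[1, −1], [3, −2]] = [[−509, 510], [−765, 766]].

[[−509, 510], [−765, 766]]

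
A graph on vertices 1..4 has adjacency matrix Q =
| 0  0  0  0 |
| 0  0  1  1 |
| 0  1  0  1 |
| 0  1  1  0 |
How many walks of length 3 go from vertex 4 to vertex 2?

3

The number of length-3 walks from vertex 4 to vertex 2 is entry (4,2) of Q³, where Q is the adjacency matrix.
Q² = [[0, 0, 0, 0], [0, 2, 1, 1], [0, 1, 2, 1], [0, 1, 1, 2]]
Q³ = [[0, 0, 0, 0], [0, 2, 3, 3], [0, 3, 2, 3], [0, 3, 3, 2]]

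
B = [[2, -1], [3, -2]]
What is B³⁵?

B² = I (check: tr B = 0 and det B = -1), so B³⁵ = B since 35 is odd.

[[2, -1], [3, -2]]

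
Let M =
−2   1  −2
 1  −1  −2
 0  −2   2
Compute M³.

[[−9, 8, −16], [12, −1, −14], [2, −16, 24]]

M² = [[5, 1, −2], [−3, 6, −4], [−2, −2, 8]]
M³ = [[−9, 8, −16], [12, −1, −14], [2, −16, 24]]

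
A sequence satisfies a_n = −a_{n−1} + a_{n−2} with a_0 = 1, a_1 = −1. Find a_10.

With companion matrix Q = [[−1, 1], [1, 0]], [a_n, a_{n−1}]ᵀ = Q·[a_{n−1}, a_{n−2}]ᵀ, so [a_10, a_9]ᵀ = Q⁹·[a_1, a_0]ᵀ.
Q⁹ = [[−55, 34], [34, −21]], giving [a_10, a_9]ᵀ = [[89], [−55]].

89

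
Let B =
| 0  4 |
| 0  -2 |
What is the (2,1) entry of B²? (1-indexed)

0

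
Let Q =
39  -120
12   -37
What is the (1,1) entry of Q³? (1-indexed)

tr Q = 2 and det Q = -3, so the characteristic polynomial is λ² − (2)λ + (-3) with roots -1 and 3.
Eigenvectors give P = [[-3, 10], [-1, 3]] with P⁻¹ = [[3, -10], [1, -3]], and Q = P·diag(-1, 3)·P⁻¹.
Then Q³ = P·diag(-1, 27)·P⁻¹ = [[3, 270], [1, 81]] · [[3, -10], [1, -3]] = [[279, -840], [84, -253]].

279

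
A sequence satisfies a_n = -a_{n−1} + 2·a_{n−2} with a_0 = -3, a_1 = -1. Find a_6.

With companion matrix B = [[-1, 2], [1, 0]], [a_n, a_{n−1}]ᵀ = B·[a_{n−1}, a_{n−2}]ᵀ, so [a_6, a_5]ᵀ = B^5·[a_1, a_0]ᵀ.
B^5 = [[-21, 22], [11, -10]], giving [a_6, a_5]ᵀ = [[-45], [19]].

-45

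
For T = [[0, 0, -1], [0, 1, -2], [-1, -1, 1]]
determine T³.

[[1, 2, -4], [4, 7, -12], [-4, -6, 9]]

T² = [[1, 1, -1], [2, 3, -4], [-1, -2, 4]]
T³ = [[1, 2, -4], [4, 7, -12], [-4, -6, 9]]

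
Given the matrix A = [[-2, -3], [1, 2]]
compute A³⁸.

A² = I (check: tr A = 0 and det A = -1), so A³⁸ = I since 38 is even.

[[1, 0], [0, 1]]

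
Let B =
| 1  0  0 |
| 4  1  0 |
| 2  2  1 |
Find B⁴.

[[1, 0, 0], [16, 1, 0], [56, 8, 1]]

B = I + N where N = [[0, 0, 0], [4, 0, 0], [2, 2, 0]] is strictly lower-triangular, so N³ = 0.
(I + N)⁴ = I + 4·N + 6·N² = [[1, 0, 0], [16, 1, 0], [56, 8, 1]].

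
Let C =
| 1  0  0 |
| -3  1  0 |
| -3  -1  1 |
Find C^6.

[[1, 0, 0], [-18, 1, 0], [27, -6, 1]]

C = I + N where N = [[0, 0, 0], [-3, 0, 0], [-3, -1, 0]] is strictly lower-triangular, so N^3 = 0.
(I + N)^6 = I + 6·N + 15·N^2 = [[1, 0, 0], [-18, 1, 0], [27, -6, 1]].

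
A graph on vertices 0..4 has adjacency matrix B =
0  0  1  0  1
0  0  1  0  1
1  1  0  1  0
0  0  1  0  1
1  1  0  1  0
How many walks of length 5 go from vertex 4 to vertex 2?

0

The number of length-5 walks from vertex 4 to vertex 2 is entry (4,2) of B⁵, where B is the adjacency matrix.
B² = [[2, 2, 0, 2, 0], [2, 2, 0, 2, 0], [0, 0, 3, 0, 3], [2, 2, 0, 2, 0], [0, 0, 3, 0, 3]]
B³ = [[0, 0, 6, 0, 6], [0, 0, 6, 0, 6], [6, 6, 0, 6, 0], [0, 0, 6, 0, 6], [6, 6, 0, 6, 0]]
B⁴ = [[12, 12, 0, 12, 0], [12, 12, 0, 12, 0], [0, 0, 18, 0, 18], [12, 12, 0, 12, 0], [0, 0, 18, 0, 18]]
B⁵ = [[0, 0, 36, 0, 36], [0, 0, 36, 0, 36], [36, 36, 0, 36, 0], [0, 0, 36, 0, 36], [36, 36, 0, 36, 0]]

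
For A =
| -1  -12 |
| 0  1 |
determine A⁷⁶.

[[1, 0], [0, 1]]

A² = I (check: tr A = 0 and det A = -1), so A⁷⁶ = I since 76 is even.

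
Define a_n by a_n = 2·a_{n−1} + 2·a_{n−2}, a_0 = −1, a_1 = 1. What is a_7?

With companion matrix A = [[2, 2], [1, 0]], [a_n, a_{n−1}]ᵀ = A·[a_{n−1}, a_{n−2}]ᵀ, so [a_7, a_6]ᵀ = A⁶·[a_1, a_0]ᵀ.
A⁶ = [[328, 240], [120, 88]], giving [a_7, a_6]ᵀ = [[88], [32]].

88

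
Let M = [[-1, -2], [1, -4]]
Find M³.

[[11, -38], [19, -46]]

tr M = -5 and det M = 6, so the characteristic polynomial is λ² − (-5)λ + (6) with roots -2 and -3.
Eigenvectors give P = [[-2, -1], [-1, -1]] with P⁻¹ = [[-1, 1], [1, -2]], and M = P·diag(-2, -3)·P⁻¹.
Then M³ = P·diag(-8, -27)·P⁻¹ = [[16, 27], [8, 27]] · [[-1, 1], [1, -2]] = [[11, -38], [19, -46]].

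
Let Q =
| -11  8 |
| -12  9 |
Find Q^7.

tr Q = -2 and det Q = -3, so the characteristic polynomial is λ² − (-2)λ + (-3) with roots 1 and -3.
Eigenvectors give P = [[-2, 1], [-3, 1]] with P⁻¹ = [[1, -1], [3, -2]], and Q = P·diag(1, -3)·P⁻¹.
Then Q^7 = P·diag(1, -2187)·P⁻¹ = [[-2, -2187], [-3, -2187]] · [[1, -1], [3, -2]] = [[-6563, 4376], [-6564, 4377]].

[[-6563, 4376], [-6564, 4377]]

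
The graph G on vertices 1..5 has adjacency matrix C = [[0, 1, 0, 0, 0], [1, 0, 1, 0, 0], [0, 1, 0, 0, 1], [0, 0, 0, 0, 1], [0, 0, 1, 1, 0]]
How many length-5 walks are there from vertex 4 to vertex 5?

5

The number of length-5 walks from vertex 4 to vertex 5 is entry (4,5) of C^5, where C is the adjacency matrix.
C^2 = [[1, 0, 1, 0, 0], [0, 2, 0, 0, 1], [1, 0, 2, 1, 0], [0, 0, 1, 1, 0], [0, 1, 0, 0, 2]]
C^3 = [[0, 2, 0, 0, 1], [2, 0, 3, 1, 0], [0, 3, 0, 0, 3], [0, 1, 0, 0, 2], [1, 0, 3, 2, 0]]
C^4 = [[2, 0, 3, 1, 0], [0, 5, 0, 0, 4], [3, 0, 6, 3, 0], [1, 0, 3, 2, 0], [0, 4, 0, 0, 5]]
C^5 = [[0, 5, 0, 0, 4], [5, 0, 9, 4, 0], [0, 9, 0, 0, 9], [0, 4, 0, 0, 5], [4, 0, 9, 5, 0]]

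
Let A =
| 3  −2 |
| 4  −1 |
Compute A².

[[1, −4], [8, −7]]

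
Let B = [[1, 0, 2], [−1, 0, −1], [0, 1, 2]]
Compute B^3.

[[−1, 6, 12], [0, −4, −9], [−3, 3, 2]]

B^2 = [[1, 2, 6], [−1, −1, −4], [−1, 2, 3]]
B^3 = [[−1, 6, 12], [0, −4, −9], [−3, 3, 2]]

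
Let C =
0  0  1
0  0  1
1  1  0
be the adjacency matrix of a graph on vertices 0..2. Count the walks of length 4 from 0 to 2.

The number of length-4 walks from vertex 0 to vertex 2 is entry (0,2) of C^4, where C is the adjacency matrix.
C^2 = [[1, 1, 0], [1, 1, 0], [0, 0, 2]]
C^3 = [[0, 0, 2], [0, 0, 2], [2, 2, 0]]
C^4 = [[2, 2, 0], [2, 2, 0], [0, 0, 4]]

0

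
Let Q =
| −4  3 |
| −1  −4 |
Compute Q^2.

[[13, −24], [8, 13]]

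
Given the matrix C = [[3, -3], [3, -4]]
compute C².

[[0, 3], [-3, 7]]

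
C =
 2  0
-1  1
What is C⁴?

tr C = 3 and det C = 2, so the characteristic polynomial is λ² − (3)λ + (2) with roots 2 and 1.
Eigenvectors give P = [[-1, 0], [1, 1]] with P⁻¹ = [[-1, 0], [1, 1]], and C = P·diag(2, 1)·P⁻¹.
Then C⁴ = P·diag(16, 1)·P⁻¹ = [[-16, 0], [16, 1]] · [[-1, 0], [1, 1]] = [[16, 0], [-15, 1]].

[[16, 0], [-15, 1]]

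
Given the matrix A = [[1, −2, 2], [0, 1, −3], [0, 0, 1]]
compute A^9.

[[1, −18, 234], [0, 1, −27], [0, 0, 1]]

A = I + N where N = [[0, −2, 2], [0, 0, −3], [0, 0, 0]] is strictly upper-triangular, so N^3 = 0.
(I + N)^9 = I + 9·N + 36·N^2 = [[1, −18, 234], [0, 1, −27], [0, 0, 1]].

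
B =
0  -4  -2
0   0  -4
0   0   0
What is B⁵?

B is strictly triangular, hence nilpotent: B³ = 0, so B⁵ = 0.

[[0, 0, 0], [0, 0, 0], [0, 0, 0]]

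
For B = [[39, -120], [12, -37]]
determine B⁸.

[[65601, -196800], [19680, -59039]]

tr B = 2 and det B = -3, so the characteristic polynomial is λ² − (2)λ + (-3) with roots 3 and -1.
Eigenvectors give P = [[10, 3], [3, 1]] with P⁻¹ = [[1, -3], [-3, 10]], and B = P·diag(3, -1)·P⁻¹.
Then B⁸ = P·diag(6561, 1)·P⁻¹ = [[65610, 3], [19683, 1]] · [[1, -3], [-3, 10]] = [[65601, -196800], [19680, -59039]].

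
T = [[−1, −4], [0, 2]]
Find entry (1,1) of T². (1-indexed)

1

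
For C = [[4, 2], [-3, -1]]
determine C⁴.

tr C = 3 and det C = 2, so the characteristic polynomial is λ² − (3)λ + (2) with roots 1 and 2.
Eigenvectors give P = [[-2, -1], [3, 1]] with P⁻¹ = [[1, 1], [-3, -2]], and C = P·diag(1, 2)·P⁻¹.
Then C⁴ = P·diag(1, 16)·P⁻¹ = [[-2, -16], [3, 16]] · [[1, 1], [-3, -2]] = [[46, 30], [-45, -29]].

[[46, 30], [-45, -29]]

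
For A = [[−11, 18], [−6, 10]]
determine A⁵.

[[−131, 198], [−66, 100]]

tr A = −1 and det A = −2, so the characteristic polynomial is λ² − (−1)λ + (−2) with roots 1 and −2.
Eigenvectors give P = [[−3, −2], [−2, −1]] with P⁻¹ = [[1, −2], [−2, 3]], and A = P·diag(1, −2)·P⁻¹.
Then A⁵ = P·diag(1, −32)·P⁻¹ = [[−3, 64], [−2, 32]] · [[1, −2], [−2, 3]] = [[−131, 198], [−66, 100]].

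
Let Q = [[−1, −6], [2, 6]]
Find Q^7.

tr Q = 5 and det Q = 6, so the characteristic polynomial is λ² − (5)λ + (6) with roots 3 and 2.
Eigenvectors give P = [[−3, −2], [2, 1]] with P⁻¹ = [[1, 2], [−2, −3]], and Q = P·diag(3, 2)·P⁻¹.
Then Q^7 = P·diag(2187, 128)·P⁻¹ = [[−6561, −256], [4374, 128]] · [[1, 2], [−2, −3]] = [[−6049, −12354], [4118, 8364]].

[[−6049, −12354], [4118, 8364]]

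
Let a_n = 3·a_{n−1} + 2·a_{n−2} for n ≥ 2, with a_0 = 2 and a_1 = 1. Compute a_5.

295

With companion matrix T = [[3, 2], [1, 0]], [a_n, a_{n−1}]ᵀ = T·[a_{n−1}, a_{n−2}]ᵀ, so [a_5, a_4]ᵀ = T^4·[a_1, a_0]ᵀ.
T^4 = [[139, 78], [39, 22]], giving [a_5, a_4]ᵀ = [[295], [83]].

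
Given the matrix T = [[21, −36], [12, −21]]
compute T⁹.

[[137781, −236196], [78732, −137781]]

tr T = 0 and det T = −9, so the characteristic polynomial is λ² − (0)λ + (−9) with roots 3 and −3.
Eigenvectors give P = [[2, 3], [1, 2]] with P⁻¹ = [[2, −3], [−1, 2]], and T = P·diag(3, −3)·P⁻¹.
Then T⁹ = P·diag(19683, −19683)·P⁻¹ = [[39366, −59049], [19683, −39366]] · [[2, −3], [−1, 2]] = [[137781, −236196], [78732, −137781]].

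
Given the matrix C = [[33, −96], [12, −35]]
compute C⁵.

tr C = −2 and det C = −3, so the characteristic polynomial is λ² − (−2)λ + (−3) with roots 1 and −3.
Eigenvectors give P = [[3, −8], [1, −3]] with P⁻¹ = [[3, −8], [1, −3]], and C = P·diag(1, −3)·P⁻¹.
Then C⁵ = P·diag(1, −243)·P⁻¹ = [[3, 1944], [1, 729]] · [[3, −8], [1, −3]] = [[1953, −5856], [732, −2195]].

[[1953, −5856], [732, −2195]]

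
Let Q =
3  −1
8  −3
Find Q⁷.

Q² = I (check: tr Q = 0 and det Q = −1), so Q⁷ = Q since 7 is odd.

[[3, −1], [8, −3]]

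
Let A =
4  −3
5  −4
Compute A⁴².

[[1, 0], [0, 1]]

A² = I (check: tr A = 0 and det A = −1), so A⁴² = I since 42 is even.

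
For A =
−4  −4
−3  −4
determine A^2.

[[28, 32], [24, 28]]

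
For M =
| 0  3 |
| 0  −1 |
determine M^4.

[[0, −3], [0, 1]]

M^2 = [[0, −3], [0, 1]]
M^3 = [[0, 3], [0, −1]]
M^4 = [[0, −3], [0, 1]]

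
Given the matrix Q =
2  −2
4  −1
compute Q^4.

Q^2 = [[−4, −2], [4, −7]]
Q^3 = [[−16, 10], [−20, −1]]
Q^4 = [[8, 22], [−44, 41]]

[[8, 22], [−44, 41]]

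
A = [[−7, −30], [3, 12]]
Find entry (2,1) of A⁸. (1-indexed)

tr A = 5 and det A = 6, so the characteristic polynomial is λ² − (5)λ + (6) with roots 2 and 3.
Eigenvectors give P = [[−10, 3], [3, −1]] with P⁻¹ = [[−1, −3], [−3, −10]], and A = P·diag(2, 3)·P⁻¹.
Then A⁸ = P·diag(256, 6561)·P⁻¹ = [[−2560, 19683], [768, −6561]] · [[−1, −3], [−3, −10]] = [[−56489, −189150], [18915, 63306]].

18915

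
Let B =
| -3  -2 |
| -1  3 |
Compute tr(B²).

22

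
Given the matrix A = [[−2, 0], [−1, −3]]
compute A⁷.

[[−128, 0], [−2059, −2187]]

tr A = −5 and det A = 6, so the characteristic polynomial is λ² − (−5)λ + (6) with roots −2 and −3.
Eigenvectors give P = [[1, 0], [−1, 1]] with P⁻¹ = [[1, 0], [1, 1]], and A = P·diag(−2, −3)·P⁻¹.
Then A⁷ = P·diag(−128, −2187)·P⁻¹ = [[−128, 0], [128, −2187]] · [[1, 0], [1, 1]] = [[−128, 0], [−2059, −2187]].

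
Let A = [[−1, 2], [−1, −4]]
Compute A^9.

[[18659, 38342], [−19171, −38854]]

tr A = −5 and det A = 6, so the characteristic polynomial is λ² − (−5)λ + (6) with roots −2 and −3.
Eigenvectors give P = [[2, −1], [−1, 1]] with P⁻¹ = [[1, 1], [1, 2]], and A = P·diag(−2, −3)·P⁻¹.
Then A^9 = P·diag(−512, −19683)·P⁻¹ = [[−1024, 19683], [512, −19683]] · [[1, 1], [1, 2]] = [[18659, 38342], [−19171, −38854]].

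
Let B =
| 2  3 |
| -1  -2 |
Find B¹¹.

[[2, 3], [-1, -2]]

B² = I (check: tr B = 0 and det B = -1), so B¹¹ = B since 11 is odd.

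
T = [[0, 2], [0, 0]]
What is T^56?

T is strictly triangular, hence nilpotent: T^2 = 0, so T^56 = 0.

[[0, 0], [0, 0]]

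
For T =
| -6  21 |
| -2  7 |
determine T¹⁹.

T² = T (a projection; rank 1, trace 1), so T¹⁹ = T.

[[-6, 21], [-2, 7]]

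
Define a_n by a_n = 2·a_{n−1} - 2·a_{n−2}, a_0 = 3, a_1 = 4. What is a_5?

-16

With companion matrix M = [[2, -2], [1, 0]], [a_n, a_{n−1}]ᵀ = M·[a_{n−1}, a_{n−2}]ᵀ, so [a_5, a_4]ᵀ = M⁴·[a_1, a_0]ᵀ.
M⁴ = [[-4, 0], [0, -4]], giving [a_5, a_4]ᵀ = [[-16], [-12]].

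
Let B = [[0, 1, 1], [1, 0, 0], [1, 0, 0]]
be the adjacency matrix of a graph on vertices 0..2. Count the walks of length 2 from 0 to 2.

0

The number of length-2 walks from vertex 0 to vertex 2 is entry (0,2) of B², where B is the adjacency matrix.
B² = [[2, 0, 0], [0, 1, 1], [0, 1, 1]]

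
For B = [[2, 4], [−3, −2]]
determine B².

[[−8, 0], [0, −8]]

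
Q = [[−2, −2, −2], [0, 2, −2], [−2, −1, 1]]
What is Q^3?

Q^2 = [[8, 2, 6], [4, 6, −6], [2, 1, 7]]
Q^3 = [[−28, −18, −14], [4, 10, −26], [−18, −9, 1]]

[[−28, −18, −14], [4, 10, −26], [−18, −9, 1]]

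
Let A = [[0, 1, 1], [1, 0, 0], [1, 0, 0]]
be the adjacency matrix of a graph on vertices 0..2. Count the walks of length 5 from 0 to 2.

The number of length-5 walks from vertex 0 to vertex 2 is entry (0,2) of A^5, where A is the adjacency matrix.
A^2 = [[2, 0, 0], [0, 1, 1], [0, 1, 1]]
A^3 = [[0, 2, 2], [2, 0, 0], [2, 0, 0]]
A^4 = [[4, 0, 0], [0, 2, 2], [0, 2, 2]]
A^5 = [[0, 4, 4], [4, 0, 0], [4, 0, 0]]

4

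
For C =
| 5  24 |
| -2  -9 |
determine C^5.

[[725, 2904], [-242, -969]]

tr C = -4 and det C = 3, so the characteristic polynomial is λ² − (-4)λ + (3) with roots -3 and -1.
Eigenvectors give P = [[-3, 4], [1, -1]] with P⁻¹ = [[1, 4], [1, 3]], and C = P·diag(-3, -1)·P⁻¹.
Then C^5 = P·diag(-243, -1)·P⁻¹ = [[729, -4], [-243, 1]] · [[1, 4], [1, 3]] = [[725, 2904], [-242, -969]].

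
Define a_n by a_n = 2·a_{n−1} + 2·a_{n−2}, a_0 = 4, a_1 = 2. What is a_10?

32960

With companion matrix A = [[2, 2], [1, 0]], [a_n, a_{n−1}]ᵀ = A·[a_{n−1}, a_{n−2}]ᵀ, so [a_10, a_9]ᵀ = A^9·[a_1, a_0]ᵀ.
A^9 = [[6688, 4896], [2448, 1792]], giving [a_10, a_9]ᵀ = [[32960], [12064]].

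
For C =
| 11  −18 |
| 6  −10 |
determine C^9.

[[2051, −3078], [1026, −1540]]

tr C = 1 and det C = −2, so the characteristic polynomial is λ² − (1)λ + (−2) with roots −1 and 2.
Eigenvectors give P = [[−3, 2], [−2, 1]] with P⁻¹ = [[1, −2], [2, −3]], and C = P·diag(−1, 2)·P⁻¹.
Then C^9 = P·diag(−1, 512)·P⁻¹ = [[3, 1024], [2, 512]] · [[1, −2], [2, −3]] = [[2051, −3078], [1026, −1540]].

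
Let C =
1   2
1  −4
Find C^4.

[[27, −126], [−63, 342]]

C^2 = [[3, −6], [−3, 18]]
C^3 = [[−3, 30], [15, −78]]
C^4 = [[27, −126], [−63, 342]]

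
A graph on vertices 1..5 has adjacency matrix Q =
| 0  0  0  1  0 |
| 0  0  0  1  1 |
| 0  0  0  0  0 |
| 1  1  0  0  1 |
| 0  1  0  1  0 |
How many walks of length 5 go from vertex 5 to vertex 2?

13

The number of length-5 walks from vertex 5 to vertex 2 is entry (5,2) of Q⁵, where Q is the adjacency matrix.
Q² = [[1, 1, 0, 0, 1], [1, 2, 0, 1, 1], [0, 0, 0, 0, 0], [0, 1, 0, 3, 1], [1, 1, 0, 1, 2]]
Q³ = [[0, 1, 0, 3, 1], [1, 2, 0, 4, 3], [0, 0, 0, 0, 0], [3, 4, 0, 2, 4], [1, 3, 0, 4, 2]]
Q⁴ = [[3, 4, 0, 2, 4], [4, 7, 0, 6, 6], [0, 0, 0, 0, 0], [2, 6, 0, 11, 6], [4, 6, 0, 6, 7]]
Q⁵ = [[2, 6, 0, 11, 6], [6, 12, 0, 17, 13], [0, 0, 0, 0, 0], [11, 17, 0, 14, 17], [6, 13, 0, 17, 12]]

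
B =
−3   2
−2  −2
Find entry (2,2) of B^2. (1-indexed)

0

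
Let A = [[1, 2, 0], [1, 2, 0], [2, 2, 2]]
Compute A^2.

[[3, 6, 0], [3, 6, 0], [8, 12, 4]]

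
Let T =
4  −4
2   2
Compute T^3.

T^2 = [[8, −24], [12, −4]]
T^3 = [[−16, −80], [40, −56]]

[[−16, −80], [40, −56]]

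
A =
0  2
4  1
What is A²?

[[8, 2], [4, 9]]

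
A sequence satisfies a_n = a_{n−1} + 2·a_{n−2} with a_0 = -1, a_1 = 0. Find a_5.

With companion matrix C = [[1, 2], [1, 0]], [a_n, a_{n−1}]ᵀ = C·[a_{n−1}, a_{n−2}]ᵀ, so [a_5, a_4]ᵀ = C⁴·[a_1, a_0]ᵀ.
C⁴ = [[11, 10], [5, 6]], giving [a_5, a_4]ᵀ = [[-10], [-6]].

-10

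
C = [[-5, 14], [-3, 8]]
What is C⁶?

tr C = 3 and det C = 2, so the characteristic polynomial is λ² − (3)λ + (2) with roots 1 and 2.
Eigenvectors give P = [[7, 2], [3, 1]] with P⁻¹ = [[1, -2], [-3, 7]], and C = P·diag(1, 2)·P⁻¹.
Then C⁶ = P·diag(1, 64)·P⁻¹ = [[7, 128], [3, 64]] · [[1, -2], [-3, 7]] = [[-377, 882], [-189, 442]].

[[-377, 882], [-189, 442]]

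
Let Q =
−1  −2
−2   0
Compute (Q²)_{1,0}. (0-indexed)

2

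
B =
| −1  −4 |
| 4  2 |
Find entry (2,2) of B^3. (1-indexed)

B^2 = [[−15, −4], [4, −12]]
B^3 = [[−1, 52], [−52, −40]]

−40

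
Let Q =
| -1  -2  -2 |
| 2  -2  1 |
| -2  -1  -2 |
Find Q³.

[[7, -22, -2], [22, 26, 31], [-2, -31, -14]]

Q² = [[1, 8, 4], [-8, -1, -8], [4, 8, 7]]
Q³ = [[7, -22, -2], [22, 26, 31], [-2, -31, -14]]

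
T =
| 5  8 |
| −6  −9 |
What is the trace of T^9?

tr T = −4 and det T = 3, so the characteristic polynomial is λ² − (−4)λ + (3) with roots −3 and −1.
Eigenvectors give P = [[−1, 4], [1, −3]] with P⁻¹ = [[3, 4], [1, 1]], and T = P·diag(−3, −1)·P⁻¹.
Then T^9 = P·diag(−19683, −1)·P⁻¹ = [[19683, −4], [−19683, 3]] · [[3, 4], [1, 1]] = [[59045, 78728], [−59046, −78729]].

−19684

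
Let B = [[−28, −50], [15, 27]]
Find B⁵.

tr B = −1 and det B = −6, so the characteristic polynomial is λ² − (−1)λ + (−6) with roots 2 and −3.
Eigenvectors give P = [[5, −2], [−3, 1]] with P⁻¹ = [[−1, −2], [−3, −5]], and B = P·diag(2, −3)·P⁻¹.
Then B⁵ = P·diag(32, −243)·P⁻¹ = [[160, 486], [−96, −243]] · [[−1, −2], [−3, −5]] = [[−1618, −2750], [825, 1407]].

[[−1618, −2750], [825, 1407]]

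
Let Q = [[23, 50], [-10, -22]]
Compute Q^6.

tr Q = 1 and det Q = -6, so the characteristic polynomial is λ² − (1)λ + (-6) with roots -2 and 3.
Eigenvectors give P = [[-2, 5], [1, -2]] with P⁻¹ = [[2, 5], [1, 2]], and Q = P·diag(-2, 3)·P⁻¹.
Then Q^6 = P·diag(64, 729)·P⁻¹ = [[-128, 3645], [64, -1458]] · [[2, 5], [1, 2]] = [[3389, 6650], [-1330, -2596]].

[[3389, 6650], [-1330, -2596]]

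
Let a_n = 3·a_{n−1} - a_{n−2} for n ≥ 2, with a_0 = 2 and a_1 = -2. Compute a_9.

-7142

With companion matrix Q = [[3, -1], [1, 0]], [a_n, a_{n−1}]ᵀ = Q·[a_{n−1}, a_{n−2}]ᵀ, so [a_9, a_8]ᵀ = Q⁸·[a_1, a_0]ᵀ.
Q⁸ = [[2584, -987], [987, -377]], giving [a_9, a_8]ᵀ = [[-7142], [-2728]].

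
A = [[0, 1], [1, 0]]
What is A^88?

[[1, 0], [0, 1]]

A² = I (check: tr A = 0 and det A = -1), so A^88 = I since 88 is even.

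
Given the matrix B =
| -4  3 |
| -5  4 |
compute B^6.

[[1, 0], [0, 1]]

B² = I (check: tr B = 0 and det B = -1), so B^6 = I since 6 is even.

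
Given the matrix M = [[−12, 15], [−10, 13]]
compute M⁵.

tr M = 1 and det M = −6, so the characteristic polynomial is λ² − (1)λ + (−6) with roots −2 and 3.
Eigenvectors give P = [[−3, 1], [−2, 1]] with P⁻¹ = [[−1, 1], [−2, 3]], and M = P·diag(−2, 3)·P⁻¹.
Then M⁵ = P·diag(−32, 243)·P⁻¹ = [[96, 243], [64, 243]] · [[−1, 1], [−2, 3]] = [[−582, 825], [−550, 793]].

[[−582, 825], [−550, 793]]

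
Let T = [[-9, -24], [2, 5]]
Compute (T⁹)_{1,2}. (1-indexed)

tr T = -4 and det T = 3, so the characteristic polynomial is λ² − (-4)λ + (3) with roots -3 and -1.
Eigenvectors give P = [[4, -3], [-1, 1]] with P⁻¹ = [[1, 3], [1, 4]], and T = P·diag(-3, -1)·P⁻¹.
Then T⁹ = P·diag(-19683, -1)·P⁻¹ = [[-78732, 3], [19683, -1]] · [[1, 3], [1, 4]] = [[-78729, -236184], [19682, 59045]].

-236184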